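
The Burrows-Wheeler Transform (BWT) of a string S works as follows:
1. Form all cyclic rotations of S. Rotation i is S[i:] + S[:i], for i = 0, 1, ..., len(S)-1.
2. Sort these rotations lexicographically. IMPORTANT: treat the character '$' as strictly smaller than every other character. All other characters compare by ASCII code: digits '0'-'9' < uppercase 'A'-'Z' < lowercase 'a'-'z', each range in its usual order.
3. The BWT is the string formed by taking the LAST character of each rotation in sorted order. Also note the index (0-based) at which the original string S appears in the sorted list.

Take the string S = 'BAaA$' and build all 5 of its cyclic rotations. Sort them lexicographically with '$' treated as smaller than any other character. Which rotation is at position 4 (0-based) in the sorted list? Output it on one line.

All 5 rotations (rotation i = S[i:]+S[:i]):
  rot[0] = BAaA$
  rot[1] = AaA$B
  rot[2] = aA$BA
  rot[3] = A$BAa
  rot[4] = $BAaA
Sorted (with $ < everything):
  sorted[0] = $BAaA
  sorted[1] = A$BAa
  sorted[2] = AaA$B
  sorted[3] = BAaA$
  sorted[4] = aA$BA
sorted[4] = aA$BA

Answer: aA$BA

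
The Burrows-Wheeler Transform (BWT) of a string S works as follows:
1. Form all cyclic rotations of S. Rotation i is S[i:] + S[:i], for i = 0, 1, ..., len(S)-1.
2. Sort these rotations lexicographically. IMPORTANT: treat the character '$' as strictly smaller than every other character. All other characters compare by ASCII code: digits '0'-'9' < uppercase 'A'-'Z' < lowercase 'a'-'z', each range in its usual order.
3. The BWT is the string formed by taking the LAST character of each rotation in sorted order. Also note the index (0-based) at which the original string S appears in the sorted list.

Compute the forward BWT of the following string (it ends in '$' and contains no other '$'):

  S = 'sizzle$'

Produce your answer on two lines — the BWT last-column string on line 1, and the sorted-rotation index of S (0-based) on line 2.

All 7 rotations (rotation i = S[i:]+S[:i]):
  rot[0] = sizzle$
  rot[1] = izzle$s
  rot[2] = zzle$si
  rot[3] = zle$siz
  rot[4] = le$sizz
  rot[5] = e$sizzl
  rot[6] = $sizzle
Sorted (with $ < everything):
  sorted[0] = $sizzle  (last char: 'e')
  sorted[1] = e$sizzl  (last char: 'l')
  sorted[2] = izzle$s  (last char: 's')
  sorted[3] = le$sizz  (last char: 'z')
  sorted[4] = sizzle$  (last char: '$')
  sorted[5] = zle$siz  (last char: 'z')
  sorted[6] = zzle$si  (last char: 'i')
Last column: elsz$zi
Original string S is at sorted index 4

Answer: elsz$zi
4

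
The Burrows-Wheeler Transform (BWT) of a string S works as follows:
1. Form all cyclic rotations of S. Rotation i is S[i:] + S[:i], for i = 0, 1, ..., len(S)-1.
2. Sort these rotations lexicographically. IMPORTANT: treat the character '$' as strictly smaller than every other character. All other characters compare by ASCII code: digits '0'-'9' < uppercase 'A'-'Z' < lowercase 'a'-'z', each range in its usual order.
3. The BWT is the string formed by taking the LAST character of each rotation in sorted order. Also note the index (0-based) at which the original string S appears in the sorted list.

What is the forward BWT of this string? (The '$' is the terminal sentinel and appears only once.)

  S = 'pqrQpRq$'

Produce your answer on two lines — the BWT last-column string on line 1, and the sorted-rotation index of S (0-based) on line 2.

Answer: qrpQ$Rpq
4

Derivation:
All 8 rotations (rotation i = S[i:]+S[:i]):
  rot[0] = pqrQpRq$
  rot[1] = qrQpRq$p
  rot[2] = rQpRq$pq
  rot[3] = QpRq$pqr
  rot[4] = pRq$pqrQ
  rot[5] = Rq$pqrQp
  rot[6] = q$pqrQpR
  rot[7] = $pqrQpRq
Sorted (with $ < everything):
  sorted[0] = $pqrQpRq  (last char: 'q')
  sorted[1] = QpRq$pqr  (last char: 'r')
  sorted[2] = Rq$pqrQp  (last char: 'p')
  sorted[3] = pRq$pqrQ  (last char: 'Q')
  sorted[4] = pqrQpRq$  (last char: '$')
  sorted[5] = q$pqrQpR  (last char: 'R')
  sorted[6] = qrQpRq$p  (last char: 'p')
  sorted[7] = rQpRq$pq  (last char: 'q')
Last column: qrpQ$Rpq
Original string S is at sorted index 4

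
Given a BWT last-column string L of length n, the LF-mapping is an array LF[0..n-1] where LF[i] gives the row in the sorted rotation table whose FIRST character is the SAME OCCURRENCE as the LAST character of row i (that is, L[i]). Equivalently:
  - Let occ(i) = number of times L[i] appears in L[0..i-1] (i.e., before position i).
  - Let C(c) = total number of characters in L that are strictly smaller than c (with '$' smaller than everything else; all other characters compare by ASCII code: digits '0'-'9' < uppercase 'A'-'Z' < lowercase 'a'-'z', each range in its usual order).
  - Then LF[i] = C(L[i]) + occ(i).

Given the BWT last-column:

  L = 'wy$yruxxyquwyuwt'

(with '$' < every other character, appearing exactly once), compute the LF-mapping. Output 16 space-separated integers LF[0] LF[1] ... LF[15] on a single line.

Char counts: '$':1, 'q':1, 'r':1, 't':1, 'u':3, 'w':3, 'x':2, 'y':4
C (first-col start): C('$')=0, C('q')=1, C('r')=2, C('t')=3, C('u')=4, C('w')=7, C('x')=10, C('y')=12
L[0]='w': occ=0, LF[0]=C('w')+0=7+0=7
L[1]='y': occ=0, LF[1]=C('y')+0=12+0=12
L[2]='$': occ=0, LF[2]=C('$')+0=0+0=0
L[3]='y': occ=1, LF[3]=C('y')+1=12+1=13
L[4]='r': occ=0, LF[4]=C('r')+0=2+0=2
L[5]='u': occ=0, LF[5]=C('u')+0=4+0=4
L[6]='x': occ=0, LF[6]=C('x')+0=10+0=10
L[7]='x': occ=1, LF[7]=C('x')+1=10+1=11
L[8]='y': occ=2, LF[8]=C('y')+2=12+2=14
L[9]='q': occ=0, LF[9]=C('q')+0=1+0=1
L[10]='u': occ=1, LF[10]=C('u')+1=4+1=5
L[11]='w': occ=1, LF[11]=C('w')+1=7+1=8
L[12]='y': occ=3, LF[12]=C('y')+3=12+3=15
L[13]='u': occ=2, LF[13]=C('u')+2=4+2=6
L[14]='w': occ=2, LF[14]=C('w')+2=7+2=9
L[15]='t': occ=0, LF[15]=C('t')+0=3+0=3

Answer: 7 12 0 13 2 4 10 11 14 1 5 8 15 6 9 3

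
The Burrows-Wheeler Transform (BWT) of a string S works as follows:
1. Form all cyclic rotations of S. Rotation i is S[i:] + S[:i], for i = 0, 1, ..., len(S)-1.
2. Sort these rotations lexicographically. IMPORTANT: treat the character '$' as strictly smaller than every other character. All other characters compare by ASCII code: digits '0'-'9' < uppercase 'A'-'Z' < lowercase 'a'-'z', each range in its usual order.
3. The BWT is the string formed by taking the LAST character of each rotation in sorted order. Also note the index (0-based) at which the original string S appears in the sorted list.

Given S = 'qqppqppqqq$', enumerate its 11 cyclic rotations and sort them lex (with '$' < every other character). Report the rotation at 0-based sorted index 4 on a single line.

All 11 rotations (rotation i = S[i:]+S[:i]):
  rot[0] = qqppqppqqq$
  rot[1] = qppqppqqq$q
  rot[2] = ppqppqqq$qq
  rot[3] = pqppqqq$qqp
  rot[4] = qppqqq$qqpp
  rot[5] = ppqqq$qqppq
  rot[6] = pqqq$qqppqp
  rot[7] = qqq$qqppqpp
  rot[8] = qq$qqppqppq
  rot[9] = q$qqppqppqq
  rot[10] = $qqppqppqqq
Sorted (with $ < everything):
  sorted[0] = $qqppqppqqq
  sorted[1] = ppqppqqq$qq
  sorted[2] = ppqqq$qqppq
  sorted[3] = pqppqqq$qqp
  sorted[4] = pqqq$qqppqp
  sorted[5] = q$qqppqppqq
  sorted[6] = qppqppqqq$q
  sorted[7] = qppqqq$qqpp
  sorted[8] = qq$qqppqppq
  sorted[9] = qqppqppqqq$
  sorted[10] = qqq$qqppqpp
sorted[4] = pqqq$qqppqp

Answer: pqqq$qqppqp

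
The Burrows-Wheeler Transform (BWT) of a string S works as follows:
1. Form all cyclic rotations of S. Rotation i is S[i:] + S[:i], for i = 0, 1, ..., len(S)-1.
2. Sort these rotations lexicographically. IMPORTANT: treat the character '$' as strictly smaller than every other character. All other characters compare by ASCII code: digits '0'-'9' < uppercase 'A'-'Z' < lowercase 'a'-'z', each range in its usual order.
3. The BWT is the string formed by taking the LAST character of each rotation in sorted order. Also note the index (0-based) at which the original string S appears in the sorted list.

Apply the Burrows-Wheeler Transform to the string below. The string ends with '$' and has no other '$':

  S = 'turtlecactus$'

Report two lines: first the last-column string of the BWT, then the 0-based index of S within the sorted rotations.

Answer: scealtuur$ctt
9

Derivation:
All 13 rotations (rotation i = S[i:]+S[:i]):
  rot[0] = turtlecactus$
  rot[1] = urtlecactus$t
  rot[2] = rtlecactus$tu
  rot[3] = tlecactus$tur
  rot[4] = lecactus$turt
  rot[5] = ecactus$turtl
  rot[6] = cactus$turtle
  rot[7] = actus$turtlec
  rot[8] = ctus$turtleca
  rot[9] = tus$turtlecac
  rot[10] = us$turtlecact
  rot[11] = s$turtlecactu
  rot[12] = $turtlecactus
Sorted (with $ < everything):
  sorted[0] = $turtlecactus  (last char: 's')
  sorted[1] = actus$turtlec  (last char: 'c')
  sorted[2] = cactus$turtle  (last char: 'e')
  sorted[3] = ctus$turtleca  (last char: 'a')
  sorted[4] = ecactus$turtl  (last char: 'l')
  sorted[5] = lecactus$turt  (last char: 't')
  sorted[6] = rtlecactus$tu  (last char: 'u')
  sorted[7] = s$turtlecactu  (last char: 'u')
  sorted[8] = tlecactus$tur  (last char: 'r')
  sorted[9] = turtlecactus$  (last char: '$')
  sorted[10] = tus$turtlecac  (last char: 'c')
  sorted[11] = urtlecactus$t  (last char: 't')
  sorted[12] = us$turtlecact  (last char: 't')
Last column: scealtuur$ctt
Original string S is at sorted index 9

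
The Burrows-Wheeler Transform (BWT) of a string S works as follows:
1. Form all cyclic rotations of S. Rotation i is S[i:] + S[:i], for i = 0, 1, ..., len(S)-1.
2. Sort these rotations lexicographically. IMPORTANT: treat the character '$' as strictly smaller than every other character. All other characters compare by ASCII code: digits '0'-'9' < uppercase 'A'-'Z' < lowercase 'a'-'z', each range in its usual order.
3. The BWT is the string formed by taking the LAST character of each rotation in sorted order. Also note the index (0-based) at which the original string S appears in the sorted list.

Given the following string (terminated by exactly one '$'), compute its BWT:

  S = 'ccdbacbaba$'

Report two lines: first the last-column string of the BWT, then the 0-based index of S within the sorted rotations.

Answer: abbbacda$cc
8

Derivation:
All 11 rotations (rotation i = S[i:]+S[:i]):
  rot[0] = ccdbacbaba$
  rot[1] = cdbacbaba$c
  rot[2] = dbacbaba$cc
  rot[3] = bacbaba$ccd
  rot[4] = acbaba$ccdb
  rot[5] = cbaba$ccdba
  rot[6] = baba$ccdbac
  rot[7] = aba$ccdbacb
  rot[8] = ba$ccdbacba
  rot[9] = a$ccdbacbab
  rot[10] = $ccdbacbaba
Sorted (with $ < everything):
  sorted[0] = $ccdbacbaba  (last char: 'a')
  sorted[1] = a$ccdbacbab  (last char: 'b')
  sorted[2] = aba$ccdbacb  (last char: 'b')
  sorted[3] = acbaba$ccdb  (last char: 'b')
  sorted[4] = ba$ccdbacba  (last char: 'a')
  sorted[5] = baba$ccdbac  (last char: 'c')
  sorted[6] = bacbaba$ccd  (last char: 'd')
  sorted[7] = cbaba$ccdba  (last char: 'a')
  sorted[8] = ccdbacbaba$  (last char: '$')
  sorted[9] = cdbacbaba$c  (last char: 'c')
  sorted[10] = dbacbaba$cc  (last char: 'c')
Last column: abbbacda$cc
Original string S is at sorted index 8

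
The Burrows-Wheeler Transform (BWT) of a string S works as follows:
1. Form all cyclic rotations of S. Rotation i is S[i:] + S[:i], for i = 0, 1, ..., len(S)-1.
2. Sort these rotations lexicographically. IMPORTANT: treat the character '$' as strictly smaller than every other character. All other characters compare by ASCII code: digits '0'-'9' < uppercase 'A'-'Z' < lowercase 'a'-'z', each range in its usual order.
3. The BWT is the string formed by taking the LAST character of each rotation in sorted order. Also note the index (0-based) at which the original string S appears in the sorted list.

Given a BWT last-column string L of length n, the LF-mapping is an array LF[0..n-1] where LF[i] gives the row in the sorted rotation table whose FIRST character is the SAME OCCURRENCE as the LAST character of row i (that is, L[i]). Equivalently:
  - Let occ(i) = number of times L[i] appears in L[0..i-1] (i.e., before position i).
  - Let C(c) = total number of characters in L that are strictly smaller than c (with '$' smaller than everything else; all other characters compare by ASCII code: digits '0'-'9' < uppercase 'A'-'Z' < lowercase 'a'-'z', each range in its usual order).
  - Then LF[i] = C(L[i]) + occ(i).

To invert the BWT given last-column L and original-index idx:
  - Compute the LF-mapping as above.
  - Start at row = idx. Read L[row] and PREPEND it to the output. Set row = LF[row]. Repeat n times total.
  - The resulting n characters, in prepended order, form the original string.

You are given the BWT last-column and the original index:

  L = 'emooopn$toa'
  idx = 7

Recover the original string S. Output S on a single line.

Answer: onomatopoe$

Derivation:
LF mapping: 2 3 5 6 7 9 4 0 10 8 1
Walk LF starting at row 7, prepending L[row]:
  step 1: row=7, L[7]='$', prepend. Next row=LF[7]=0
  step 2: row=0, L[0]='e', prepend. Next row=LF[0]=2
  step 3: row=2, L[2]='o', prepend. Next row=LF[2]=5
  step 4: row=5, L[5]='p', prepend. Next row=LF[5]=9
  step 5: row=9, L[9]='o', prepend. Next row=LF[9]=8
  step 6: row=8, L[8]='t', prepend. Next row=LF[8]=10
  step 7: row=10, L[10]='a', prepend. Next row=LF[10]=1
  step 8: row=1, L[1]='m', prepend. Next row=LF[1]=3
  step 9: row=3, L[3]='o', prepend. Next row=LF[3]=6
  step 10: row=6, L[6]='n', prepend. Next row=LF[6]=4
  step 11: row=4, L[4]='o', prepend. Next row=LF[4]=7
Reversed output: onomatopoe$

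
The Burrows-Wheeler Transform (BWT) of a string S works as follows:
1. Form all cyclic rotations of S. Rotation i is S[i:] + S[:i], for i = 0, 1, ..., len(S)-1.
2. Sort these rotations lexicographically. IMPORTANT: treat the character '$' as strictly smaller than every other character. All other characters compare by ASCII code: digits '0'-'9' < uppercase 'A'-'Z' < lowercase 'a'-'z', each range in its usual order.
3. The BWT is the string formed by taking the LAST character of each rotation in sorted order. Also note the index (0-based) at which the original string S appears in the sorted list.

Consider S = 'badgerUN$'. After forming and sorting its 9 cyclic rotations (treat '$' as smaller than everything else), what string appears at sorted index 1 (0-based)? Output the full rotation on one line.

Answer: N$badgerU

Derivation:
All 9 rotations (rotation i = S[i:]+S[:i]):
  rot[0] = badgerUN$
  rot[1] = adgerUN$b
  rot[2] = dgerUN$ba
  rot[3] = gerUN$bad
  rot[4] = erUN$badg
  rot[5] = rUN$badge
  rot[6] = UN$badger
  rot[7] = N$badgerU
  rot[8] = $badgerUN
Sorted (with $ < everything):
  sorted[0] = $badgerUN
  sorted[1] = N$badgerU
  sorted[2] = UN$badger
  sorted[3] = adgerUN$b
  sorted[4] = badgerUN$
  sorted[5] = dgerUN$ba
  sorted[6] = erUN$badg
  sorted[7] = gerUN$bad
  sorted[8] = rUN$badge
sorted[1] = N$badgerU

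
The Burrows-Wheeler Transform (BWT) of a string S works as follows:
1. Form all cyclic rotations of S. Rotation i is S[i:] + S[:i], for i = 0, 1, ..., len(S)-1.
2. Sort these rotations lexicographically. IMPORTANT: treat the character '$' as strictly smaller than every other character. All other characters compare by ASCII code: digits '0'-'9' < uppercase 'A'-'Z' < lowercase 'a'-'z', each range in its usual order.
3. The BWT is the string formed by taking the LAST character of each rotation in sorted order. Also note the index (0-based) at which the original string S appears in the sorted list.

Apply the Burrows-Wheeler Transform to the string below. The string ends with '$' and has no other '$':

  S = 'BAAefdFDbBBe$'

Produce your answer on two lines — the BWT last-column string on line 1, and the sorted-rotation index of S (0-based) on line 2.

All 13 rotations (rotation i = S[i:]+S[:i]):
  rot[0] = BAAefdFDbBBe$
  rot[1] = AAefdFDbBBe$B
  rot[2] = AefdFDbBBe$BA
  rot[3] = efdFDbBBe$BAA
  rot[4] = fdFDbBBe$BAAe
  rot[5] = dFDbBBe$BAAef
  rot[6] = FDbBBe$BAAefd
  rot[7] = DbBBe$BAAefdF
  rot[8] = bBBe$BAAefdFD
  rot[9] = BBe$BAAefdFDb
  rot[10] = Be$BAAefdFDbB
  rot[11] = e$BAAefdFDbBB
  rot[12] = $BAAefdFDbBBe
Sorted (with $ < everything):
  sorted[0] = $BAAefdFDbBBe  (last char: 'e')
  sorted[1] = AAefdFDbBBe$B  (last char: 'B')
  sorted[2] = AefdFDbBBe$BA  (last char: 'A')
  sorted[3] = BAAefdFDbBBe$  (last char: '$')
  sorted[4] = BBe$BAAefdFDb  (last char: 'b')
  sorted[5] = Be$BAAefdFDbB  (last char: 'B')
  sorted[6] = DbBBe$BAAefdF  (last char: 'F')
  sorted[7] = FDbBBe$BAAefd  (last char: 'd')
  sorted[8] = bBBe$BAAefdFD  (last char: 'D')
  sorted[9] = dFDbBBe$BAAef  (last char: 'f')
  sorted[10] = e$BAAefdFDbBB  (last char: 'B')
  sorted[11] = efdFDbBBe$BAA  (last char: 'A')
  sorted[12] = fdFDbBBe$BAAe  (last char: 'e')
Last column: eBA$bBFdDfBAe
Original string S is at sorted index 3

Answer: eBA$bBFdDfBAe
3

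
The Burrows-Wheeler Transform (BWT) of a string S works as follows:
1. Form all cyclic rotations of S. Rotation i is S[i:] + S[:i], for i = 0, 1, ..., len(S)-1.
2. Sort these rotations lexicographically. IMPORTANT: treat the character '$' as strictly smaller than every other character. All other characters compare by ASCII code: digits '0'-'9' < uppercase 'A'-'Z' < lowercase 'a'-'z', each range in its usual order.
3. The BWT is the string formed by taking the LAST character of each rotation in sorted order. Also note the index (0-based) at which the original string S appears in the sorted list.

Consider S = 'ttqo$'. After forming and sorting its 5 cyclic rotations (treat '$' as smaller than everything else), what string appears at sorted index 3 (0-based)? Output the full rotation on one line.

All 5 rotations (rotation i = S[i:]+S[:i]):
  rot[0] = ttqo$
  rot[1] = tqo$t
  rot[2] = qo$tt
  rot[3] = o$ttq
  rot[4] = $ttqo
Sorted (with $ < everything):
  sorted[0] = $ttqo
  sorted[1] = o$ttq
  sorted[2] = qo$tt
  sorted[3] = tqo$t
  sorted[4] = ttqo$
sorted[3] = tqo$t

Answer: tqo$t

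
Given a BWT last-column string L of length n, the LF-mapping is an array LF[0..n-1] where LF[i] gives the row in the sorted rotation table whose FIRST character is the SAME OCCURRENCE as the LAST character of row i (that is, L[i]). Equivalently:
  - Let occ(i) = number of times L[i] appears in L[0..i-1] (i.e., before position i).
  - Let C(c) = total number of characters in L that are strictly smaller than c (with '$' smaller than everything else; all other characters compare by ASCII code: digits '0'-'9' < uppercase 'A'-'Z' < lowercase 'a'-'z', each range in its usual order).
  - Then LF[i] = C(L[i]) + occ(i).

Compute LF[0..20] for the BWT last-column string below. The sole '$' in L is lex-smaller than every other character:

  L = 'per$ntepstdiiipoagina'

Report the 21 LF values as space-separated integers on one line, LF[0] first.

Answer: 14 4 17 0 11 19 5 15 18 20 3 7 8 9 16 13 1 6 10 12 2

Derivation:
Char counts: '$':1, 'a':2, 'd':1, 'e':2, 'g':1, 'i':4, 'n':2, 'o':1, 'p':3, 'r':1, 's':1, 't':2
C (first-col start): C('$')=0, C('a')=1, C('d')=3, C('e')=4, C('g')=6, C('i')=7, C('n')=11, C('o')=13, C('p')=14, C('r')=17, C('s')=18, C('t')=19
L[0]='p': occ=0, LF[0]=C('p')+0=14+0=14
L[1]='e': occ=0, LF[1]=C('e')+0=4+0=4
L[2]='r': occ=0, LF[2]=C('r')+0=17+0=17
L[3]='$': occ=0, LF[3]=C('$')+0=0+0=0
L[4]='n': occ=0, LF[4]=C('n')+0=11+0=11
L[5]='t': occ=0, LF[5]=C('t')+0=19+0=19
L[6]='e': occ=1, LF[6]=C('e')+1=4+1=5
L[7]='p': occ=1, LF[7]=C('p')+1=14+1=15
L[8]='s': occ=0, LF[8]=C('s')+0=18+0=18
L[9]='t': occ=1, LF[9]=C('t')+1=19+1=20
L[10]='d': occ=0, LF[10]=C('d')+0=3+0=3
L[11]='i': occ=0, LF[11]=C('i')+0=7+0=7
L[12]='i': occ=1, LF[12]=C('i')+1=7+1=8
L[13]='i': occ=2, LF[13]=C('i')+2=7+2=9
L[14]='p': occ=2, LF[14]=C('p')+2=14+2=16
L[15]='o': occ=0, LF[15]=C('o')+0=13+0=13
L[16]='a': occ=0, LF[16]=C('a')+0=1+0=1
L[17]='g': occ=0, LF[17]=C('g')+0=6+0=6
L[18]='i': occ=3, LF[18]=C('i')+3=7+3=10
L[19]='n': occ=1, LF[19]=C('n')+1=11+1=12
L[20]='a': occ=1, LF[20]=C('a')+1=1+1=2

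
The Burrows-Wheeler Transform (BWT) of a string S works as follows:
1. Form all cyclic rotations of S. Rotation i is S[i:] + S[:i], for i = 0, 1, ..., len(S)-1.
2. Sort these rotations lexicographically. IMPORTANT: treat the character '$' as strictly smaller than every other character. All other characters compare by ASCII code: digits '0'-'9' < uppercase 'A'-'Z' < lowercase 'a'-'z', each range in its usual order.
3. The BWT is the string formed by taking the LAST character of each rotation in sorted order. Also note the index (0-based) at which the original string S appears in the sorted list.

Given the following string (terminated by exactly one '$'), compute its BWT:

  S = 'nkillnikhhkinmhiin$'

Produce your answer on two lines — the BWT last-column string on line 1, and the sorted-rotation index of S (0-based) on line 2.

All 19 rotations (rotation i = S[i:]+S[:i]):
  rot[0] = nkillnikhhkinmhiin$
  rot[1] = killnikhhkinmhiin$n
  rot[2] = illnikhhkinmhiin$nk
  rot[3] = llnikhhkinmhiin$nki
  rot[4] = lnikhhkinmhiin$nkil
  rot[5] = nikhhkinmhiin$nkill
  rot[6] = ikhhkinmhiin$nkilln
  rot[7] = khhkinmhiin$nkillni
  rot[8] = hhkinmhiin$nkillnik
  rot[9] = hkinmhiin$nkillnikh
  rot[10] = kinmhiin$nkillnikhh
  rot[11] = inmhiin$nkillnikhhk
  rot[12] = nmhiin$nkillnikhhki
  rot[13] = mhiin$nkillnikhhkin
  rot[14] = hiin$nkillnikhhkinm
  rot[15] = iin$nkillnikhhkinmh
  rot[16] = in$nkillnikhhkinmhi
  rot[17] = n$nkillnikhhkinmhii
  rot[18] = $nkillnikhhkinmhiin
Sorted (with $ < everything):
  sorted[0] = $nkillnikhhkinmhiin  (last char: 'n')
  sorted[1] = hhkinmhiin$nkillnik  (last char: 'k')
  sorted[2] = hiin$nkillnikhhkinm  (last char: 'm')
  sorted[3] = hkinmhiin$nkillnikh  (last char: 'h')
  sorted[4] = iin$nkillnikhhkinmh  (last char: 'h')
  sorted[5] = ikhhkinmhiin$nkilln  (last char: 'n')
  sorted[6] = illnikhhkinmhiin$nk  (last char: 'k')
  sorted[7] = in$nkillnikhhkinmhi  (last char: 'i')
  sorted[8] = inmhiin$nkillnikhhk  (last char: 'k')
  sorted[9] = khhkinmhiin$nkillni  (last char: 'i')
  sorted[10] = killnikhhkinmhiin$n  (last char: 'n')
  sorted[11] = kinmhiin$nkillnikhh  (last char: 'h')
  sorted[12] = llnikhhkinmhiin$nki  (last char: 'i')
  sorted[13] = lnikhhkinmhiin$nkil  (last char: 'l')
  sorted[14] = mhiin$nkillnikhhkin  (last char: 'n')
  sorted[15] = n$nkillnikhhkinmhii  (last char: 'i')
  sorted[16] = nikhhkinmhiin$nkill  (last char: 'l')
  sorted[17] = nkillnikhhkinmhiin$  (last char: '$')
  sorted[18] = nmhiin$nkillnikhhki  (last char: 'i')
Last column: nkmhhnkikinhilnil$i
Original string S is at sorted index 17

Answer: nkmhhnkikinhilnil$i
17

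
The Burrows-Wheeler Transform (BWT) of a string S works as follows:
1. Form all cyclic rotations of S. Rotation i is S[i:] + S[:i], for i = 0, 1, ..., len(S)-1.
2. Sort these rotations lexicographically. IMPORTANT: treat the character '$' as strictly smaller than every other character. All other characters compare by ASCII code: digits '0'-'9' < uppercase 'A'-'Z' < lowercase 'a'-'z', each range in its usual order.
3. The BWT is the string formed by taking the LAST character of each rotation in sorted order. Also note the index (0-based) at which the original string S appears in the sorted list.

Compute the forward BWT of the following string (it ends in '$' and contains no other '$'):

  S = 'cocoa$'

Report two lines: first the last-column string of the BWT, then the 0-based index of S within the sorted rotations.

Answer: aoo$cc
3

Derivation:
All 6 rotations (rotation i = S[i:]+S[:i]):
  rot[0] = cocoa$
  rot[1] = ocoa$c
  rot[2] = coa$co
  rot[3] = oa$coc
  rot[4] = a$coco
  rot[5] = $cocoa
Sorted (with $ < everything):
  sorted[0] = $cocoa  (last char: 'a')
  sorted[1] = a$coco  (last char: 'o')
  sorted[2] = coa$co  (last char: 'o')
  sorted[3] = cocoa$  (last char: '$')
  sorted[4] = oa$coc  (last char: 'c')
  sorted[5] = ocoa$c  (last char: 'c')
Last column: aoo$cc
Original string S is at sorted index 3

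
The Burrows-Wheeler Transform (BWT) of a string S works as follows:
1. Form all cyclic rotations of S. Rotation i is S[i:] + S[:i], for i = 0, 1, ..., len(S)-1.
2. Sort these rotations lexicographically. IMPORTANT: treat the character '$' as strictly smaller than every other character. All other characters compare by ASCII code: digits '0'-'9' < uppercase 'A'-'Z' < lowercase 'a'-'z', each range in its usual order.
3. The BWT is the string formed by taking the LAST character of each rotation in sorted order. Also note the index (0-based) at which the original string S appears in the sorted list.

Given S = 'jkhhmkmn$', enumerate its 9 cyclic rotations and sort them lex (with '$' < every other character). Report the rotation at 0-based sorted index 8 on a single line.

All 9 rotations (rotation i = S[i:]+S[:i]):
  rot[0] = jkhhmkmn$
  rot[1] = khhmkmn$j
  rot[2] = hhmkmn$jk
  rot[3] = hmkmn$jkh
  rot[4] = mkmn$jkhh
  rot[5] = kmn$jkhhm
  rot[6] = mn$jkhhmk
  rot[7] = n$jkhhmkm
  rot[8] = $jkhhmkmn
Sorted (with $ < everything):
  sorted[0] = $jkhhmkmn
  sorted[1] = hhmkmn$jk
  sorted[2] = hmkmn$jkh
  sorted[3] = jkhhmkmn$
  sorted[4] = khhmkmn$j
  sorted[5] = kmn$jkhhm
  sorted[6] = mkmn$jkhh
  sorted[7] = mn$jkhhmk
  sorted[8] = n$jkhhmkm
sorted[8] = n$jkhhmkm

Answer: n$jkhhmkm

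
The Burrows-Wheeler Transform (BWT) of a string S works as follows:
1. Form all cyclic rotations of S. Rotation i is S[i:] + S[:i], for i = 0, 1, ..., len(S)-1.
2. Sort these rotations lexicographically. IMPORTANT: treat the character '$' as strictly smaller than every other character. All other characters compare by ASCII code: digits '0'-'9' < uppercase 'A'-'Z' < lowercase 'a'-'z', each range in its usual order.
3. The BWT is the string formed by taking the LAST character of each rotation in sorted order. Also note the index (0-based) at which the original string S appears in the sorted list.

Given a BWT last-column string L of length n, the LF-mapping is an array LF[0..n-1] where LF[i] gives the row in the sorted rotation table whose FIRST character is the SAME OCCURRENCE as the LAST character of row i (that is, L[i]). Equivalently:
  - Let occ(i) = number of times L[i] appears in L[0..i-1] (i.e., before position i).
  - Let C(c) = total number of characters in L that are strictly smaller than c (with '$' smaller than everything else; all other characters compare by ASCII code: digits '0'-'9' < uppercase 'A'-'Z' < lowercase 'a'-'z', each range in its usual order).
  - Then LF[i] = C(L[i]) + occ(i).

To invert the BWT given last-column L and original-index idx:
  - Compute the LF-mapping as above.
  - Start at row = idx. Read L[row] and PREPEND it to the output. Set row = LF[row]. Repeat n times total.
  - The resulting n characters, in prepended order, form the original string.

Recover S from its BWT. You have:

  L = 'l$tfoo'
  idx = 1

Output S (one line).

Answer: footl$

Derivation:
LF mapping: 2 0 5 1 3 4
Walk LF starting at row 1, prepending L[row]:
  step 1: row=1, L[1]='$', prepend. Next row=LF[1]=0
  step 2: row=0, L[0]='l', prepend. Next row=LF[0]=2
  step 3: row=2, L[2]='t', prepend. Next row=LF[2]=5
  step 4: row=5, L[5]='o', prepend. Next row=LF[5]=4
  step 5: row=4, L[4]='o', prepend. Next row=LF[4]=3
  step 6: row=3, L[3]='f', prepend. Next row=LF[3]=1
Reversed output: footl$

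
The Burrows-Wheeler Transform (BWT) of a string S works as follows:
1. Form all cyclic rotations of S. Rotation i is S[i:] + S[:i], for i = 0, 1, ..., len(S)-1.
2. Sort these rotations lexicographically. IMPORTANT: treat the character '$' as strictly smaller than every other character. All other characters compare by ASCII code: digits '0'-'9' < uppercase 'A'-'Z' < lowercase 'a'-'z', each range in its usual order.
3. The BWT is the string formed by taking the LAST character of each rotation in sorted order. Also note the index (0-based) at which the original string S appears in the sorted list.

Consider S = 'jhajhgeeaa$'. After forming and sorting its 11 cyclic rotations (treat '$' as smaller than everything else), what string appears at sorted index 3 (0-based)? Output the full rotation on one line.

All 11 rotations (rotation i = S[i:]+S[:i]):
  rot[0] = jhajhgeeaa$
  rot[1] = hajhgeeaa$j
  rot[2] = ajhgeeaa$jh
  rot[3] = jhgeeaa$jha
  rot[4] = hgeeaa$jhaj
  rot[5] = geeaa$jhajh
  rot[6] = eeaa$jhajhg
  rot[7] = eaa$jhajhge
  rot[8] = aa$jhajhgee
  rot[9] = a$jhajhgeea
  rot[10] = $jhajhgeeaa
Sorted (with $ < everything):
  sorted[0] = $jhajhgeeaa
  sorted[1] = a$jhajhgeea
  sorted[2] = aa$jhajhgee
  sorted[3] = ajhgeeaa$jh
  sorted[4] = eaa$jhajhge
  sorted[5] = eeaa$jhajhg
  sorted[6] = geeaa$jhajh
  sorted[7] = hajhgeeaa$j
  sorted[8] = hgeeaa$jhaj
  sorted[9] = jhajhgeeaa$
  sorted[10] = jhgeeaa$jha
sorted[3] = ajhgeeaa$jh

Answer: ajhgeeaa$jh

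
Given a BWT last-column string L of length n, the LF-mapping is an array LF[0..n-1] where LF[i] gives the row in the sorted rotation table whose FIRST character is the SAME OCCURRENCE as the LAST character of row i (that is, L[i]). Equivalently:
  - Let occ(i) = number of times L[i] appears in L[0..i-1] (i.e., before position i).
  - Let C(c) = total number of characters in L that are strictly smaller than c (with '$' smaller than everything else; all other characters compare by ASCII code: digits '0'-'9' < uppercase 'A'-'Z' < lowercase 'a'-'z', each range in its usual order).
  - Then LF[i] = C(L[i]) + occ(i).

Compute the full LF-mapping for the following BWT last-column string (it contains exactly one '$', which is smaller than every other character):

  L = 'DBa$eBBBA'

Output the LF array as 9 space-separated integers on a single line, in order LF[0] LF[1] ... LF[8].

Answer: 6 2 7 0 8 3 4 5 1

Derivation:
Char counts: '$':1, 'A':1, 'B':4, 'D':1, 'a':1, 'e':1
C (first-col start): C('$')=0, C('A')=1, C('B')=2, C('D')=6, C('a')=7, C('e')=8
L[0]='D': occ=0, LF[0]=C('D')+0=6+0=6
L[1]='B': occ=0, LF[1]=C('B')+0=2+0=2
L[2]='a': occ=0, LF[2]=C('a')+0=7+0=7
L[3]='$': occ=0, LF[3]=C('$')+0=0+0=0
L[4]='e': occ=0, LF[4]=C('e')+0=8+0=8
L[5]='B': occ=1, LF[5]=C('B')+1=2+1=3
L[6]='B': occ=2, LF[6]=C('B')+2=2+2=4
L[7]='B': occ=3, LF[7]=C('B')+3=2+3=5
L[8]='A': occ=0, LF[8]=C('A')+0=1+0=1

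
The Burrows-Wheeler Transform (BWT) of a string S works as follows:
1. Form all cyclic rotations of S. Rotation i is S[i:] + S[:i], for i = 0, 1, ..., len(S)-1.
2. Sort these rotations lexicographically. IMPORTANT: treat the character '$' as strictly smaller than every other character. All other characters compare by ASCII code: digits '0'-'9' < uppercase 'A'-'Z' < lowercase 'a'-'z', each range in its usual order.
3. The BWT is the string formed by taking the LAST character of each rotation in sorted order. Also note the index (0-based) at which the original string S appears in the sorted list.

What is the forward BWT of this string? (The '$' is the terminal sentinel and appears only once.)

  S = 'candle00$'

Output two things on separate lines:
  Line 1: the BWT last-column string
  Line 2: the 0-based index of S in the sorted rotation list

All 9 rotations (rotation i = S[i:]+S[:i]):
  rot[0] = candle00$
  rot[1] = andle00$c
  rot[2] = ndle00$ca
  rot[3] = dle00$can
  rot[4] = le00$cand
  rot[5] = e00$candl
  rot[6] = 00$candle
  rot[7] = 0$candle0
  rot[8] = $candle00
Sorted (with $ < everything):
  sorted[0] = $candle00  (last char: '0')
  sorted[1] = 0$candle0  (last char: '0')
  sorted[2] = 00$candle  (last char: 'e')
  sorted[3] = andle00$c  (last char: 'c')
  sorted[4] = candle00$  (last char: '$')
  sorted[5] = dle00$can  (last char: 'n')
  sorted[6] = e00$candl  (last char: 'l')
  sorted[7] = le00$cand  (last char: 'd')
  sorted[8] = ndle00$ca  (last char: 'a')
Last column: 00ec$nlda
Original string S is at sorted index 4

Answer: 00ec$nlda
4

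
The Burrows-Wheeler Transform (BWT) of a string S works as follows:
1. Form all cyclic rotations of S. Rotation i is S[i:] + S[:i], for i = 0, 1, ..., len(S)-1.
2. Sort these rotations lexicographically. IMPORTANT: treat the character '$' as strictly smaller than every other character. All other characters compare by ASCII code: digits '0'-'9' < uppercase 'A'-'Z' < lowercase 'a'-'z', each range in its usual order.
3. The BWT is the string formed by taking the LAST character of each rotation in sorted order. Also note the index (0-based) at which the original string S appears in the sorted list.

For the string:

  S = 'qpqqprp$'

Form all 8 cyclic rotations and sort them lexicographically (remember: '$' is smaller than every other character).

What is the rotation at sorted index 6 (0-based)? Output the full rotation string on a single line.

Answer: qqprp$qp

Derivation:
All 8 rotations (rotation i = S[i:]+S[:i]):
  rot[0] = qpqqprp$
  rot[1] = pqqprp$q
  rot[2] = qqprp$qp
  rot[3] = qprp$qpq
  rot[4] = prp$qpqq
  rot[5] = rp$qpqqp
  rot[6] = p$qpqqpr
  rot[7] = $qpqqprp
Sorted (with $ < everything):
  sorted[0] = $qpqqprp
  sorted[1] = p$qpqqpr
  sorted[2] = pqqprp$q
  sorted[3] = prp$qpqq
  sorted[4] = qpqqprp$
  sorted[5] = qprp$qpq
  sorted[6] = qqprp$qp
  sorted[7] = rp$qpqqp
sorted[6] = qqprp$qp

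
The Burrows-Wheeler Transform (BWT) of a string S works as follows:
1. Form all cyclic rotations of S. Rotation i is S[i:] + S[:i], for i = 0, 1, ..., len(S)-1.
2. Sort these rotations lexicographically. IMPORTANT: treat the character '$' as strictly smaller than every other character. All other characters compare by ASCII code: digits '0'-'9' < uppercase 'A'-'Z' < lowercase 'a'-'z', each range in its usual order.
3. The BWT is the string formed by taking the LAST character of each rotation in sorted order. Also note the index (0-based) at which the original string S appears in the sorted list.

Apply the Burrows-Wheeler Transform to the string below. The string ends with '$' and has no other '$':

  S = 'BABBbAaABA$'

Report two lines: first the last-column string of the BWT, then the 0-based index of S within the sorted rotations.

All 11 rotations (rotation i = S[i:]+S[:i]):
  rot[0] = BABBbAaABA$
  rot[1] = ABBbAaABA$B
  rot[2] = BBbAaABA$BA
  rot[3] = BbAaABA$BAB
  rot[4] = bAaABA$BABB
  rot[5] = AaABA$BABBb
  rot[6] = aABA$BABBbA
  rot[7] = ABA$BABBbAa
  rot[8] = BA$BABBbAaA
  rot[9] = A$BABBbAaAB
  rot[10] = $BABBbAaABA
Sorted (with $ < everything):
  sorted[0] = $BABBbAaABA  (last char: 'A')
  sorted[1] = A$BABBbAaAB  (last char: 'B')
  sorted[2] = ABA$BABBbAa  (last char: 'a')
  sorted[3] = ABBbAaABA$B  (last char: 'B')
  sorted[4] = AaABA$BABBb  (last char: 'b')
  sorted[5] = BA$BABBbAaA  (last char: 'A')
  sorted[6] = BABBbAaABA$  (last char: '$')
  sorted[7] = BBbAaABA$BA  (last char: 'A')
  sorted[8] = BbAaABA$BAB  (last char: 'B')
  sorted[9] = aABA$BABBbA  (last char: 'A')
  sorted[10] = bAaABA$BABB  (last char: 'B')
Last column: ABaBbA$ABAB
Original string S is at sorted index 6

Answer: ABaBbA$ABAB
6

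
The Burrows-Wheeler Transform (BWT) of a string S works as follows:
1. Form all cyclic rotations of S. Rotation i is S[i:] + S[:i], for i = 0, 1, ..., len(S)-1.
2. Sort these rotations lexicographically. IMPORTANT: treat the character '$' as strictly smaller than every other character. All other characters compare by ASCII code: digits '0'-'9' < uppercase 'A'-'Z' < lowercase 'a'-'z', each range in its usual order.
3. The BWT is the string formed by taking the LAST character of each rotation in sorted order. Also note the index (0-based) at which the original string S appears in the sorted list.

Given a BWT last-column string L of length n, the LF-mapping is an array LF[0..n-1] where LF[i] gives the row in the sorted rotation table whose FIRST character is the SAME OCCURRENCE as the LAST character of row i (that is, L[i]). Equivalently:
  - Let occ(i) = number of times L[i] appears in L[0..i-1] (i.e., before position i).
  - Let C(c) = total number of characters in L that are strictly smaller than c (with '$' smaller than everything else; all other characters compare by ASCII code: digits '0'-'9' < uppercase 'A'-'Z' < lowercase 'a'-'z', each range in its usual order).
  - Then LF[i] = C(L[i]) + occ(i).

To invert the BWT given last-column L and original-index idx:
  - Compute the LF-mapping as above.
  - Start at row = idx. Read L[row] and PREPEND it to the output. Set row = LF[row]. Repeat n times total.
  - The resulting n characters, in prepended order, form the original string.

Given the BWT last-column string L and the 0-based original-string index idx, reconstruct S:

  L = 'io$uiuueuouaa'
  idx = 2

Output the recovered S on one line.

LF mapping: 4 6 0 8 5 9 10 3 11 7 12 1 2
Walk LF starting at row 2, prepending L[row]:
  step 1: row=2, L[2]='$', prepend. Next row=LF[2]=0
  step 2: row=0, L[0]='i', prepend. Next row=LF[0]=4
  step 3: row=4, L[4]='i', prepend. Next row=LF[4]=5
  step 4: row=5, L[5]='u', prepend. Next row=LF[5]=9
  step 5: row=9, L[9]='o', prepend. Next row=LF[9]=7
  step 6: row=7, L[7]='e', prepend. Next row=LF[7]=3
  step 7: row=3, L[3]='u', prepend. Next row=LF[3]=8
  step 8: row=8, L[8]='u', prepend. Next row=LF[8]=11
  step 9: row=11, L[11]='a', prepend. Next row=LF[11]=1
  step 10: row=1, L[1]='o', prepend. Next row=LF[1]=6
  step 11: row=6, L[6]='u', prepend. Next row=LF[6]=10
  step 12: row=10, L[10]='u', prepend. Next row=LF[10]=12
  step 13: row=12, L[12]='a', prepend. Next row=LF[12]=2
Reversed output: auuoauueouii$

Answer: auuoauueouii$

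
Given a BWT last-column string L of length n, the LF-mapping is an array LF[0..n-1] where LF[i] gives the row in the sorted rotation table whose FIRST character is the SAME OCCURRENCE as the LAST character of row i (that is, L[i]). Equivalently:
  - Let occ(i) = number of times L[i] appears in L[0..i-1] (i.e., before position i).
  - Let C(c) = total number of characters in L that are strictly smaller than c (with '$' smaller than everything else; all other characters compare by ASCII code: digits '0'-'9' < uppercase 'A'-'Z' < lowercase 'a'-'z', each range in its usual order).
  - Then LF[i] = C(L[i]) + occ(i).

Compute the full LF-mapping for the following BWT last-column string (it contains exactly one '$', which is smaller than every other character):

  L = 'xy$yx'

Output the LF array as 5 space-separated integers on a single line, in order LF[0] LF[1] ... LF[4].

Answer: 1 3 0 4 2

Derivation:
Char counts: '$':1, 'x':2, 'y':2
C (first-col start): C('$')=0, C('x')=1, C('y')=3
L[0]='x': occ=0, LF[0]=C('x')+0=1+0=1
L[1]='y': occ=0, LF[1]=C('y')+0=3+0=3
L[2]='$': occ=0, LF[2]=C('$')+0=0+0=0
L[3]='y': occ=1, LF[3]=C('y')+1=3+1=4
L[4]='x': occ=1, LF[4]=C('x')+1=1+1=2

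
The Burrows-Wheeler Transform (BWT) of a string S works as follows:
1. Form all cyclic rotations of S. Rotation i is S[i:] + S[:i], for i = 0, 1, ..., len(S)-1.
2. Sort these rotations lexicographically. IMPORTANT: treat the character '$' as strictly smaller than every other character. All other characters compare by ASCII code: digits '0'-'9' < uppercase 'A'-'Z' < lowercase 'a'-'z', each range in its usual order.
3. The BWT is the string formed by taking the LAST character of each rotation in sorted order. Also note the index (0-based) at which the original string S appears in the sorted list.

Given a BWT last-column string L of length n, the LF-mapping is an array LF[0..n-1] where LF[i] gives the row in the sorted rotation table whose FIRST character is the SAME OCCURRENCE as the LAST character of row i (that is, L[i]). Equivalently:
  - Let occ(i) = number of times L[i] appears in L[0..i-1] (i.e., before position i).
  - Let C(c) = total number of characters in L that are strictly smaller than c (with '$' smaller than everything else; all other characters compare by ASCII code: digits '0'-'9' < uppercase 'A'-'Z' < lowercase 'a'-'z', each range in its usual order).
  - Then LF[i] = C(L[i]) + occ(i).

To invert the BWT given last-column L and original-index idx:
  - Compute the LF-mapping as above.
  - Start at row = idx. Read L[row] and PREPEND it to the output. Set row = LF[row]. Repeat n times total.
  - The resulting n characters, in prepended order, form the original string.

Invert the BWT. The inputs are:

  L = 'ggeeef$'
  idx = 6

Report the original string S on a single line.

LF mapping: 5 6 1 2 3 4 0
Walk LF starting at row 6, prepending L[row]:
  step 1: row=6, L[6]='$', prepend. Next row=LF[6]=0
  step 2: row=0, L[0]='g', prepend. Next row=LF[0]=5
  step 3: row=5, L[5]='f', prepend. Next row=LF[5]=4
  step 4: row=4, L[4]='e', prepend. Next row=LF[4]=3
  step 5: row=3, L[3]='e', prepend. Next row=LF[3]=2
  step 6: row=2, L[2]='e', prepend. Next row=LF[2]=1
  step 7: row=1, L[1]='g', prepend. Next row=LF[1]=6
Reversed output: geeefg$

Answer: geeefg$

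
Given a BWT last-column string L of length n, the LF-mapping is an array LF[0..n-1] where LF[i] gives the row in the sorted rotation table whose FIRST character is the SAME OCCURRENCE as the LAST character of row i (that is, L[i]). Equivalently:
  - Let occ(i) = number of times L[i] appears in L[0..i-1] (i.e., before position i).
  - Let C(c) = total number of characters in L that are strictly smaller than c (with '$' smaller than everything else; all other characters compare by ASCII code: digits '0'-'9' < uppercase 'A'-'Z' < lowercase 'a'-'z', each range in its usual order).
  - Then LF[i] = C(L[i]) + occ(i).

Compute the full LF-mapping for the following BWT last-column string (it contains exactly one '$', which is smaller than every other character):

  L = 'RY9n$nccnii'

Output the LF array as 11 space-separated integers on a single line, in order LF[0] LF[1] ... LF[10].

Answer: 2 3 1 8 0 9 4 5 10 6 7

Derivation:
Char counts: '$':1, '9':1, 'R':1, 'Y':1, 'c':2, 'i':2, 'n':3
C (first-col start): C('$')=0, C('9')=1, C('R')=2, C('Y')=3, C('c')=4, C('i')=6, C('n')=8
L[0]='R': occ=0, LF[0]=C('R')+0=2+0=2
L[1]='Y': occ=0, LF[1]=C('Y')+0=3+0=3
L[2]='9': occ=0, LF[2]=C('9')+0=1+0=1
L[3]='n': occ=0, LF[3]=C('n')+0=8+0=8
L[4]='$': occ=0, LF[4]=C('$')+0=0+0=0
L[5]='n': occ=1, LF[5]=C('n')+1=8+1=9
L[6]='c': occ=0, LF[6]=C('c')+0=4+0=4
L[7]='c': occ=1, LF[7]=C('c')+1=4+1=5
L[8]='n': occ=2, LF[8]=C('n')+2=8+2=10
L[9]='i': occ=0, LF[9]=C('i')+0=6+0=6
L[10]='i': occ=1, LF[10]=C('i')+1=6+1=7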